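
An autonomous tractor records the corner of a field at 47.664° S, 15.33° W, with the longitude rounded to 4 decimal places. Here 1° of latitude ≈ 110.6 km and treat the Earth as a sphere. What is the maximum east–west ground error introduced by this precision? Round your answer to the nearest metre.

4 metres

Rounding to 4 decimal places leaves the longitude within ±5e-05° of the true value.
Parallels shrink by cos φ, so at 47.664° a degree of longitude is 110600 × 0.6735 ≈ 74486.6 m.
Maximum E–W displacement: 5e-05 × 74486.6 = 3.72433 m.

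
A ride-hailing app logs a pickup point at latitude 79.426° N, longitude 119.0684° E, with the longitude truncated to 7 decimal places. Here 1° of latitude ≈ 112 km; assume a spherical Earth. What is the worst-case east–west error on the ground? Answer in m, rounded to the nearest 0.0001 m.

0.0021 m

Truncating at 7 decimal places can drop up to a full unit in the last place, so the longitude may be off by as much as 1e-07°.
One degree of longitude at 79.426° is 112000 × cos 79.426° ≈ 112000 × 0.1835 = 20552.6 m.
East–west error: 1e-07° × 20552.6 m/° ≈ 0.00205526 m.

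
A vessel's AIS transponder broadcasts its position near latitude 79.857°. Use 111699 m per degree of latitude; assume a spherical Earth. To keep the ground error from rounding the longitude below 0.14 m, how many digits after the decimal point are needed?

At 79.857° one degree of longitude covers 111699 × cos 79.857° ≈ 111699 × 0.1761 ≈ 19670.8 m.
Rounding to N decimal places gives at most 0.5 × 10⁻ᴺ degrees of error, i.e. 0.5 × 10⁻ᴺ × 19670.8 m.
Setting 9835.41 × 10⁻ᴺ ≤ 0.14 gives 10ᴺ ≥ 7.025e+04, i.e. N ≥ 4.85.
At 4 places the error can reach 0.984 m, but 5 places keeps it to 0.0984 m.

5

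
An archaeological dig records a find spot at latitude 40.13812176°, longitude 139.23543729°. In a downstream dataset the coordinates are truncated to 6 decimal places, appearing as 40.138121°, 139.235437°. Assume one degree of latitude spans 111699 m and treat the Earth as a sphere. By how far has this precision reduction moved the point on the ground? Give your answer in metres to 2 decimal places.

Δlat = 40.13812176 − 40.138121 = +0.00000076°; Δlon = 139.23543729 − 139.235437 = +0.00000029°.
North–south shift: 0.00000076 × 111699 = 0.0848912 m.
East–west at this latitude: 0.00000029° × 111699 × cos 40.1381° ≈ 0.00000029 × 85393.1 = 0.024764 m.
Combined displacement = (0.0848912² + 0.024764²)^½ ≈ 0.0884295 m.

0.09 metres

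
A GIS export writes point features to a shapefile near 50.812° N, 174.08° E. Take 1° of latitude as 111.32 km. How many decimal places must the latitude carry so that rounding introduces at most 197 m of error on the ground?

One degree of latitude covers 111320 m.
With N decimal places the half-ulp bound is 0.5·10⁻ᴺ°, or 0.5·10⁻ᴺ × 111320 m on the ground.
Setting 55660 × 10⁻ᴺ ≤ 197 gives 10ᴺ ≥ 282.5, i.e. N ≥ 2.45.
So 3 decimal places suffice (55.7 m); 2 would allow up to 557 m.

3 decimal places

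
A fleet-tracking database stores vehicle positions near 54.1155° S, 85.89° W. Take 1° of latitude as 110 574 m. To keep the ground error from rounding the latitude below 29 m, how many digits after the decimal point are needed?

One degree of latitude covers 110574 m.
N decimal places → at most half a unit in the last place, 0.5 × 10⁻ᴺ° = 110574/2 × 10⁻ᴺ m.
Need 0.5 × 110574 × 10⁻ᴺ ≤ 29 → 10⁻ᴺ ≤ 5.245e-04, so N ≥ 3.28.
N = 3 would give 55.3 m (too coarse); N = 4 gives 5.53 m ≤ 29 m.

4 decimal places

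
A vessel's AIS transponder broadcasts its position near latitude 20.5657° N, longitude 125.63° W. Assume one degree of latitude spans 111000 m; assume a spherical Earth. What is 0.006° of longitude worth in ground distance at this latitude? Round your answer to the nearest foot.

2046 feet

One degree of longitude here spans 111000 × cos 20.5657° = 111000 × 0.9363 ≈ 103926 m; 0.006° of that is 623.556 m.
Converting: 623.556 m × 3.2808 ft/m ≈ 2045.8 ft.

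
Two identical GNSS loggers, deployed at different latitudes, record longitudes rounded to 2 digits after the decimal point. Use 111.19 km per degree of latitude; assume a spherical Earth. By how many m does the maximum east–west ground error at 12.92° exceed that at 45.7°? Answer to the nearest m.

154 m

Rounding to 2 decimal places leaves the longitude within ±0.005° of the true value.
At 12.92°: 0.005° × 111190 × cos 12.92° = 0.005 × 111190 × 0.9747 ≈ 541.88 m.
At 45.7°: 0.005° × 111190 × cos 45.7° = 0.005 × 111190 × 0.6984 ≈ 388.28 m.
So the lower-latitude error exceeds the higher by 541.88 − 388.28 = 153.59 m.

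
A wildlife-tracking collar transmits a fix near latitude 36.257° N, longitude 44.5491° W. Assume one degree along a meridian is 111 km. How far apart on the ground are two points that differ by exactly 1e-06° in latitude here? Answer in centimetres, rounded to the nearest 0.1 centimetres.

11.1 centimetres

1e-06° × 111000 m/° = 0.111 m.
That is 0.111 m = 11.1 cm.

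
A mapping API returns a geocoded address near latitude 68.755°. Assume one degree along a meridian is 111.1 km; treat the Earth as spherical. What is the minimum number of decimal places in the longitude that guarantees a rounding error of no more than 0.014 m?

At 68.755° one degree of longitude covers 111100 × cos 68.755° ≈ 111100 × 0.3624 ≈ 40257.8 m.
N decimal places → at most half a unit in the last place, 0.5 × 10⁻ᴺ° = 40257.8/2 × 10⁻ᴺ m.
Need 0.5 × 40257.8 × 10⁻ᴺ ≤ 0.014 → 10⁻ᴺ ≤ 6.955e-07, so N ≥ 6.16.
So 7 decimal places suffice (0.00201 m); 6 would allow up to 0.0201 m.

7 decimal places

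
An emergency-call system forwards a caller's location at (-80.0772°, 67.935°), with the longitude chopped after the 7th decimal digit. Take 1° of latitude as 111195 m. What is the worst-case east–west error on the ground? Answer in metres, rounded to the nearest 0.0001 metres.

Truncating at 7 decimal places can drop up to a full unit in the last place, so the longitude may be off by as much as 1e-07°.
One degree of longitude at 80.0772° is 111195 × cos 80.0772° ≈ 111195 × 0.1723 = 19161.2 m.
Maximum E–W displacement: 1e-07 × 19161.2 = 0.00191612 m.

0.0019 metres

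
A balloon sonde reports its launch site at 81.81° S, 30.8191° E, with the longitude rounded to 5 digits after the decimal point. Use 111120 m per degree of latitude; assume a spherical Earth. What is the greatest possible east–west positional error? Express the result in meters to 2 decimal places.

0.08 meters

Rounding to 5 decimal places leaves the longitude within ±5e-06° of the true value.
Parallels shrink by cos φ, so at 81.81° a degree of longitude is 111120 × 0.1425 ≈ 15829.7 m.
Maximum E–W displacement: 5e-06 × 15829.7 = 0.0791487 m.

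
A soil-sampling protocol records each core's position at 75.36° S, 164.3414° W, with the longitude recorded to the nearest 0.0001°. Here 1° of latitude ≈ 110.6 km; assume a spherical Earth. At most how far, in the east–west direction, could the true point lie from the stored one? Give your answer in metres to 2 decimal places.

Rounding to 4 decimal places leaves the longitude within ±5e-05° of the true value.
Parallels shrink by cos φ, so at 75.36° a degree of longitude is 110600 × 0.2527 ≈ 27953.6 m.
East–west error: 5e-05° × 27953.6 m/° ≈ 1.39768 m.

1.40 metres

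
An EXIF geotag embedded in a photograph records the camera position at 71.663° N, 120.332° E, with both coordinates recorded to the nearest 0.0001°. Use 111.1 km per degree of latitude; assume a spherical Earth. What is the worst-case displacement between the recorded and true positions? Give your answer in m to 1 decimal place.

Rounding to 4 decimal places leaves each coordinate within ±5e-05° of the true value.
Latitude error → 5e-05 × 111100 = 5.555 m along the meridian.
Longitude error → 5e-05 × 111100 × cos 71.663° = 5e-05 × 111100 × 0.3146 ≈ 1.74763 m.
Worst case both components are at the extreme and orthogonal: √(5.555² + 1.74763²) ≈ 5.82342 m.

5.8 m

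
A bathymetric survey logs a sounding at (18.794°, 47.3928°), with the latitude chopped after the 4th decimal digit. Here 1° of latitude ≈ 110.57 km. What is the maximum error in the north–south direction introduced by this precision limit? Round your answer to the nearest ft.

Truncating at 4 decimal places can drop up to a full unit in the last place, so the latitude may be off by as much as 0.0001°.
So the N–S error is at most 0.0001 × 110570 = 11.057 m.
In feet: 11.057 m ÷ 0.3048 ≈ 36.276 ft.

36 ft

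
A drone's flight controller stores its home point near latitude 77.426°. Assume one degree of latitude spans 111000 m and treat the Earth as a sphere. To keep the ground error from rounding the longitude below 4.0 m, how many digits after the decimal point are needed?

4

At 77.426° one degree of longitude covers 111000 × cos 77.426° ≈ 111000 × 0.2177 ≈ 24164.7 m.
N decimal places → at most half a unit in the last place, 0.5 × 10⁻ᴺ° = 24164.7/2 × 10⁻ᴺ m.
Need 0.5 × 24164.7 × 10⁻ᴺ ≤ 4.0 → 10⁻ᴺ ≤ 3.311e-04, so N ≥ 3.48.
So 4 decimal places suffice (1.21 m); 3 would allow up to 12.1 m.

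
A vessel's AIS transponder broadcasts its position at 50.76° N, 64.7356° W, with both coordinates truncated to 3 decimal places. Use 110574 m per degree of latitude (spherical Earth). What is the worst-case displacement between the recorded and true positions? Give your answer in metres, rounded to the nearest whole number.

Truncating at 3 decimal places can drop up to a full unit in the last place, so each coordinate may be off by as much as 0.001°.
North–south component: 0.001° × 110574 = 110.574 m.
E–W at 50.76°: 0.001° × 110574 × cos 50.76° = 0.001 × 110574 × 0.6326 ≈ 69.9458 m.
Worst case both components are at the extreme and orthogonal: √(110.574² + 69.9458²) ≈ 130.84 m.

131 metres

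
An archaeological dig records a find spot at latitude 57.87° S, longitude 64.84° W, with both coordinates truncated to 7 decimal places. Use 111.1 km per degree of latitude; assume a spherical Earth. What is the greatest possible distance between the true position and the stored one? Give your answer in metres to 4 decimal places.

0.0126 metres

Truncating at 7 decimal places can drop up to a full unit in the last place, so each coordinate may be off by as much as 1e-07°.
Latitude error → 1e-07 × 111100 = 0.01111 m along the meridian.
Longitude error → 1e-07 × 111100 × cos 57.87° = 1e-07 × 111100 × 0.5318 ≈ 0.00590877 m.
The two errors are perpendicular, so the maximum displacement is √(0.01111² + 0.00590877²) ≈ 0.0125835 m.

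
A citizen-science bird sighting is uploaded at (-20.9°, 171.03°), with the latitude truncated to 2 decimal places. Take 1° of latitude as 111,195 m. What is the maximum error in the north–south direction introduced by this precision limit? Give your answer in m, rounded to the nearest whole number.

1112 m

Truncating at 2 decimal places can drop up to a full unit in the last place, so the latitude may be off by as much as 0.01°.
Along the meridian that is 0.01° × 111195 m/° = 1111.95 m.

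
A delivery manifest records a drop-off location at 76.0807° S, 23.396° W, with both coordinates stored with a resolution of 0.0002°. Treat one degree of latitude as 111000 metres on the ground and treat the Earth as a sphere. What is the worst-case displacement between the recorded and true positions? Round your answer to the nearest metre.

11 metres

With a 0.0002° grid the true value lies within half a step, ±0.0002°/2 = ±0.0001°, of the stored one.
Latitude error → 0.0001 × 111000 = 11.1 m along the meridian.
East–west component at 76.0807°: 0.0001° × 111000 × cos 76.0807° ≈ 0.0001 × 26701.6 ≈ 2.67016 m.
The two errors are perpendicular, so the maximum displacement is √(11.1² + 2.67016²) ≈ 11.4166 m.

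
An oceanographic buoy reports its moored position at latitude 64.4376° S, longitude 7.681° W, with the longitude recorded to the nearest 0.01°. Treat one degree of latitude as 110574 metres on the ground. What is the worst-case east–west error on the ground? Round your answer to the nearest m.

239 m

Rounding to 2 decimal places leaves the longitude within ±0.005° of the true value.
One degree of longitude at 64.4376° is 110574 × cos 64.4376° ≈ 110574 × 0.4315 = 47712 m.
So at most 0.005° × 47712 ≈ 238.56 m east–west.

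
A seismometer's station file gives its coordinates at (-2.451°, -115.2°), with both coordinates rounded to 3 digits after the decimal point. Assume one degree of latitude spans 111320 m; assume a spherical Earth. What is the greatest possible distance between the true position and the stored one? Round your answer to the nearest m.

Rounding to 3 decimal places leaves each coordinate within ±0.0005° of the true value.
North–south component: 0.0005° × 111320 = 55.66 m.
E–W at 2.451°: 0.0005° × 111320 × cos 2.451° = 0.0005 × 111320 × 0.9991 ≈ 55.6091 m.
Worst case both components are at the extreme and orthogonal: √(55.66² + 55.6091²) ≈ 78.6791 m.

79 m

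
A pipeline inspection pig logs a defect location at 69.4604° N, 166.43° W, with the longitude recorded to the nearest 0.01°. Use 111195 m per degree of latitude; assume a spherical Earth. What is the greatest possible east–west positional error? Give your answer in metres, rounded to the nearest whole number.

Rounding to 2 decimal places leaves the longitude within ±0.005° of the true value.
Parallels shrink by cos φ, so at 69.4604° a degree of longitude is 111195 × 0.3509 ≈ 39013.3 m.
So at most 0.005° × 39013.3 ≈ 195.066 m east–west.

195 metres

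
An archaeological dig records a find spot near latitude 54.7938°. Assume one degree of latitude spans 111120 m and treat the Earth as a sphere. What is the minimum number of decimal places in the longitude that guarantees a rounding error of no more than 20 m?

4 decimal places

At 54.7938° one degree of longitude covers 111120 × cos 54.7938° ≈ 111120 × 0.5765 ≈ 64063 m.
N decimal places → at most half a unit in the last place, 0.5 × 10⁻ᴺ° = 64063/2 × 10⁻ᴺ m.
Setting 32031.5 × 10⁻ᴺ ≤ 20 gives 10ᴺ ≥ 1602, i.e. N ≥ 3.20.
At 3 places the error can reach 32 m, but 4 places keeps it to 3.2 m.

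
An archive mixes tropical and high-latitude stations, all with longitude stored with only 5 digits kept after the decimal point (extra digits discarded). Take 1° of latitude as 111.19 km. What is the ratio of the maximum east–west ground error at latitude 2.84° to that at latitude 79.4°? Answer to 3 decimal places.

5.430

Truncating at 5 decimal places can drop up to a full unit in the last place, so the longitude may be off by as much as 1e-05°.
Error at 2.84° = 1e-05° × 111190 × cos 2.84° ≈ 1.1119 × 0.9988 = 1.1105 m.
Error at 79.4° = 1e-05° × 111190 × cos 79.4° ≈ 1.1119 × 0.1840 = 0.20454 m.
Ratio: 1.1105 / 0.20454 = cos 2.84° / cos 79.4° ≈ 5.4295.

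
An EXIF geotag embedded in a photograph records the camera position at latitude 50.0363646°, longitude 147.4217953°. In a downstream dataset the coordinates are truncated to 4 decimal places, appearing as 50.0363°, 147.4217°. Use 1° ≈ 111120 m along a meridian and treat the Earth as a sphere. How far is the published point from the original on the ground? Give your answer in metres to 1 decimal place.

9.9 metres

Δlat = 50.0363646 − 50.0363 = +0.0000646°; Δlon = 147.4217953 − 147.4217 = +0.0000953°.
N–S: 0.0000646° × 111120 m/° = 7.17835 m.
E–W at 50.0363°: 0.0000953° × 111120 × cos 50.0363° = 0.0000953 × 111120 × 0.6423 ≈ 6.80181 m.
Hypotenuse of the two orthogonal shifts: √(7.17835² + 6.80181²) = 9.88905 m.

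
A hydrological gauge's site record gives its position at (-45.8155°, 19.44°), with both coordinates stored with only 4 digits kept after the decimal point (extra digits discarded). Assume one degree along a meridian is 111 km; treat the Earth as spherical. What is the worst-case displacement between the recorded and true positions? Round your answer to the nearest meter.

Truncating at 4 decimal places can drop up to a full unit in the last place, so each coordinate may be off by as much as 0.0001°.
Latitude error → 0.0001 × 111000 = 11.1 m along the meridian.
Longitude error → 0.0001 × 111000 × cos 45.8155° = 0.0001 × 111000 × 0.6970 ≈ 7.73638 m.
The two errors are perpendicular, so the maximum displacement is √(11.1² + 7.73638²) ≈ 13.53 m.

14 meters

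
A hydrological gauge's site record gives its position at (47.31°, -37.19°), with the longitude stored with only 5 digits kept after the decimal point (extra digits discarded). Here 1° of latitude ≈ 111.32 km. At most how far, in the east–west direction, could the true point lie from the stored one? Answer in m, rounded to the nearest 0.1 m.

0.8 m

Truncating at 5 decimal places can drop up to a full unit in the last place, so the longitude may be off by as much as 1e-05°.
One degree of longitude at 47.31° is 111320 × cos 47.31° ≈ 111320 × 0.6780 = 75478.5 m.
East–west error: 1e-05° × 75478.5 m/° ≈ 0.754785 m.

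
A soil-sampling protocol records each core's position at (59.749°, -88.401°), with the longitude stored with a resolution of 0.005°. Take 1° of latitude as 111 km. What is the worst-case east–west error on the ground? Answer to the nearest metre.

With a 0.005° grid the true value lies within half a step, ±0.005°/2 = ±0.0025°, of the stored one.
One degree of longitude at 59.749° is 111000 × cos 59.749° ≈ 111000 × 0.5038 = 55920.6 m.
So at most 0.0025° × 55920.6 ≈ 139.801 m east–west.

140 metres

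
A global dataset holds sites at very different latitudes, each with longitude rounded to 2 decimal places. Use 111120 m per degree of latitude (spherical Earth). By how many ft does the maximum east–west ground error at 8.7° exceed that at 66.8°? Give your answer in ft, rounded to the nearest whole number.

1084 ft

Rounding to 2 decimal places leaves the longitude within ±0.005° of the true value.
Error at 8.7° = 0.005° × 111120 × cos 8.7° ≈ 555.6 × 0.9885 = 549.21 m.
At 66.8°: 0.005° × 111120 × cos 66.8° = 0.005 × 111120 × 0.3939 ≈ 218.87 m.
Difference: 549.21 − 218.87 = 330.33 m.
In feet: 330.333 m ÷ 0.3048 ≈ 1083.8 ft.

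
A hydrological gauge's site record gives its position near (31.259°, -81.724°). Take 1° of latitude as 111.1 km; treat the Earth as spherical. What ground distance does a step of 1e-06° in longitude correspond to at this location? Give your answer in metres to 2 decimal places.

0.09 metres

One degree of longitude here spans 111100 × cos 31.259° = 111100 × 0.8548 ≈ 94971.7 m; 1e-06° of that is 0.0949717 m.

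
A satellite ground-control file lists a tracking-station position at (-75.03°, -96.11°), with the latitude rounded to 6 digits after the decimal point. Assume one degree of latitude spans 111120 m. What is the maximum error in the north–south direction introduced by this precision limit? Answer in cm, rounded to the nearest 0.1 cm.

5.6 cm

Rounding to 6 decimal places leaves the latitude within ±5e-07° of the true value.
North–south distance: 5e-07° × 111120 m/° = 0.05556 m.
That is 0.05556 m = 5.556 cm.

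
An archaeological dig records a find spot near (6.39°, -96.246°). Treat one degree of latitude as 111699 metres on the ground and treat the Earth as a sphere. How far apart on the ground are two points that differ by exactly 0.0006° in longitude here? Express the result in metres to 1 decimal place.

66.6 metres

0.0006° of longitude at 6.39° is 0.0006 × 111699 × cos 6.39° ≈ 0.0006 × 111005 = 66.603 m.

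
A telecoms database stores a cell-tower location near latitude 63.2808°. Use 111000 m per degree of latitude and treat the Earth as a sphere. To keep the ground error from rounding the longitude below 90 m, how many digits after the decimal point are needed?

3 decimal places

At 63.2808° one degree of longitude covers 111000 × cos 63.2808° ≈ 111000 × 0.4496 ≈ 49907.6 m.
With N decimal places the half-ulp bound is 0.5·10⁻ᴺ°, or 0.5·10⁻ᴺ × 49907.6 m on the ground.
Setting 24953.8 × 10⁻ᴺ ≤ 90 gives 10ᴺ ≥ 277.3, i.e. N ≥ 2.44.
So 3 decimal places suffice (25 m); 2 would allow up to 250 m.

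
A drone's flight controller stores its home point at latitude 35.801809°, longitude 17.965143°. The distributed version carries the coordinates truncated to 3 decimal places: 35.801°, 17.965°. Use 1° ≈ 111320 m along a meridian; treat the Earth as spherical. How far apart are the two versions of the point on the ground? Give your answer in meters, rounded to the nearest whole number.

91 meters

The latitude changed by +0.000809° and the longitude by +0.000143°.
N–S: 0.000809° × 111320 m/° = 90.0579 m.
East–west at this latitude: 0.000143° × 111320 × cos 35.801° ≈ 0.000143 × 90286.5 = 12.911 m.
Combined displacement = (90.0579² + 12.911²)^½ ≈ 90.9787 m.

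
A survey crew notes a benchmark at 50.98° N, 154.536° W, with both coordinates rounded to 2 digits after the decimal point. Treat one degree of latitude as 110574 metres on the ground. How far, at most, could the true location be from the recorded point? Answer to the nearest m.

Rounding to 2 decimal places leaves each coordinate within ±0.005° of the true value.
N–S: 0.005° × 110574 m/° = 552.87 m.
East–west component at 50.98°: 0.005° × 110574 × cos 50.98° ≈ 0.005 × 69616.5 ≈ 348.082 m.
The two errors are perpendicular, so the maximum displacement is √(552.87² + 348.082²) ≈ 653.32 m.

653 m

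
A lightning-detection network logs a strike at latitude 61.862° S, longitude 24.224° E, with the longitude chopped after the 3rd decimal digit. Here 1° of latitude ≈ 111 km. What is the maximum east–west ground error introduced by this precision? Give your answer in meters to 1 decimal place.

Truncating at 3 decimal places can drop up to a full unit in the last place, so the longitude may be off by as much as 0.001°.
Parallels shrink by cos φ, so at 61.862° a degree of longitude is 111000 × 0.4716 ≈ 52347.2 m.
East–west error: 0.001° × 52347.2 m/° ≈ 52.3472 m.

52.3 meters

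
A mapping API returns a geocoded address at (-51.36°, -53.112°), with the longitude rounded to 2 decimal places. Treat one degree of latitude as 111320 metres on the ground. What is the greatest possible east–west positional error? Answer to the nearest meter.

348 meters

Rounding to 2 decimal places leaves the longitude within ±0.005° of the true value.
Parallels shrink by cos φ, so at 51.36° a degree of longitude is 111320 × 0.6244 ≈ 69511 m.
Maximum E–W displacement: 0.005 × 69511 = 347.555 m.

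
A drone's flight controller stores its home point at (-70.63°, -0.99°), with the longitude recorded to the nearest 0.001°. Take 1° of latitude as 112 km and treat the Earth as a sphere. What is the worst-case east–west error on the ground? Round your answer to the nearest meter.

19 meters

Rounding to 3 decimal places leaves the longitude within ±0.0005° of the true value.
One degree of longitude at 70.63° is 112000 × cos 70.63° ≈ 112000 × 0.3317 = 37146.7 m.
Maximum E–W displacement: 0.0005 × 37146.7 = 18.5734 m.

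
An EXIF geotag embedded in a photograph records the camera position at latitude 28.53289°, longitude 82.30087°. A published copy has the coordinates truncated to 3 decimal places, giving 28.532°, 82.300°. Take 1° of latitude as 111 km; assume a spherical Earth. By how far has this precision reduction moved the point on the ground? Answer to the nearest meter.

130 meters

Δlat = 28.53289 − 28.532 = +0.00089°; Δlon = 82.30087 − 82.300 = +0.00087°.
North–south shift: 0.00089 × 111000 = 98.79 m.
E–W at 28.532°: 0.00087° × 111000 × cos 28.532° = 0.00087 × 111000 × 0.8786 ≈ 84.8416 m.
Combined displacement = (98.79² + 84.8416²)^½ ≈ 130.221 m.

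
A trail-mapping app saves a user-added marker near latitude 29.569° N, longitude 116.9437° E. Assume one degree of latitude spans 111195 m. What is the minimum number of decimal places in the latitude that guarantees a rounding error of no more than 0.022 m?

7

One degree of latitude covers 111195 m.
With N decimal places the half-ulp bound is 0.5·10⁻ᴺ°, or 0.5·10⁻ᴺ × 111195 m on the ground.
Need 0.5 × 111195 × 10⁻ᴺ ≤ 0.022 → 10⁻ᴺ ≤ 3.957e-07, so N ≥ 6.40.
N = 6 would give 0.0556 m (too coarse); N = 7 gives 0.00556 m ≤ 0.022 m.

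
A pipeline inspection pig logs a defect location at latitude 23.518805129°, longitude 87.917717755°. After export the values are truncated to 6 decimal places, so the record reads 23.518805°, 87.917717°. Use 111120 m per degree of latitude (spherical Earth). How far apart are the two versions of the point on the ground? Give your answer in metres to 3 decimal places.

0.078 metres

Δlat = 23.518805129 − 23.518805 = +0.000000129°; Δlon = 87.917717755 − 87.917717 = +0.000000755°.
N–S: 0.000000129° × 111120 m/° = 0.0143345 m.
E–W at 23.5188°: 0.000000755° × 111120 × cos 23.5188° = 0.000000755 × 111120 × 0.9169 ≈ 0.0769263 m.
Distance: √(0.0143345² + 0.0769263²) ≈ 0.0782505 m.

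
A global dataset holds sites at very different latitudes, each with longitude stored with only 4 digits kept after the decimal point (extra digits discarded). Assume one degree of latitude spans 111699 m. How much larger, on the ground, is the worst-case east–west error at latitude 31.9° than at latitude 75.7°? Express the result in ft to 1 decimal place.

22.1 ft

Truncating at 4 decimal places can drop up to a full unit in the last place, so the longitude may be off by as much as 0.0001°.
At 31.9°: 0.0001° × 111699 × cos 31.9° = 0.0001 × 111699 × 0.8490 ≈ 9.4829 m.
At 75.7°: 0.0001° × 111699 × cos 75.7° = 0.0001 × 111699 × 0.2470 ≈ 2.759 m.
So the lower-latitude error exceeds the higher by 9.4829 − 2.759 = 6.724 m.
Converting: 6.72397 m × 3.2808 ft/m ≈ 22.06 ft.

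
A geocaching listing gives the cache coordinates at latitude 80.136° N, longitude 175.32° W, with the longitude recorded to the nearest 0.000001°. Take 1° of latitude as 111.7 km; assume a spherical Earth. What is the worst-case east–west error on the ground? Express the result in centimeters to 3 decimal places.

0.957 centimeters

Rounding to 6 decimal places leaves the longitude within ±5e-07° of the true value.
One degree of longitude at 80.136° is 111700 × cos 80.136° ≈ 111700 × 0.1713 = 19135.3 m.
So at most 5e-07° × 19135.3 ≈ 0.00956767 m east–west.
That is 0.00956767 m = 0.95677 cm.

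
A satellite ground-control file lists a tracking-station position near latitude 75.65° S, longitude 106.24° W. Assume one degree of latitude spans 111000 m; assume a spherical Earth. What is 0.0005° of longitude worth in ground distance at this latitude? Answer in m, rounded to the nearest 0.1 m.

13.8 m

At 75.65° a degree of longitude is 111000 × cos 75.65° ≈ 27510.7 m, so 0.0005° corresponds to 13.7554 m.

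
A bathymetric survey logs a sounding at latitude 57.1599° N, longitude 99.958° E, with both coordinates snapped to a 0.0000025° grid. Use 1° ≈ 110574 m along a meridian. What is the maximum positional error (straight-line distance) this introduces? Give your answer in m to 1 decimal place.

0.2 m

With a 0.0000025° grid the true value lies within half a step, ±0.0000025°/2 = ±1.25e-06°, of the stored one.
Latitude error → 1.25e-06 × 110574 = 0.138217 m along the meridian.
E–W at 57.1599°: 1.25e-06° × 110574 × cos 57.1599° = 1.25e-06 × 110574 × 0.5423 ≈ 0.0749548 m.
The two errors are perpendicular, so the maximum displacement is √(0.138217² + 0.0749548²) ≈ 0.157233 m.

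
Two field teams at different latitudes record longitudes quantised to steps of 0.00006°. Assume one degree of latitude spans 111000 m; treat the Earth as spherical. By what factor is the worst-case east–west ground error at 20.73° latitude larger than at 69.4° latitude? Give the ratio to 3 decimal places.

2.658

With a 0.00006° grid the true value lies within half a step, ±0.00006°/2 = ±3e-05°, of the stored one.
Error at 20.73° = 3e-05° × 111000 × cos 20.73° ≈ 3.33 × 0.9353 = 3.1144 m.
At 69.4°: 3e-05° × 111000 × cos 69.4° = 3e-05 × 111000 × 0.3518 ≈ 1.1716 m.
Ratio: 3.1144 / 1.1716 = cos 20.73° / cos 69.4° ≈ 2.6582.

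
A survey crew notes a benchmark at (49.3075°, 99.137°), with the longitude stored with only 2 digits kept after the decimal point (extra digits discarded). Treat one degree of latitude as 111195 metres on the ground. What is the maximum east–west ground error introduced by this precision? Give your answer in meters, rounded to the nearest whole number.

725 meters

Truncating at 2 decimal places can drop up to a full unit in the last place, so the longitude may be off by as much as 0.01°.
At latitude 49.3075° a degree of longitude spans 111195 m × cos 49.3075° = 111195 × 0.6520 ≈ 72499 m.
So at most 0.01° × 72499 ≈ 724.99 m east–west.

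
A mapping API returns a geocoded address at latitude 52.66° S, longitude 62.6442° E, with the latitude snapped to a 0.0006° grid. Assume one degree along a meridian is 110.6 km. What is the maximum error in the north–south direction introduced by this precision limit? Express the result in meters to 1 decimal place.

With a 0.0006° grid the true value lies within half a step, ±0.0006°/2 = ±0.0003°, of the stored one.
Along the meridian that is 0.0003° × 110600 m/° = 33.18 m.

33.2 meters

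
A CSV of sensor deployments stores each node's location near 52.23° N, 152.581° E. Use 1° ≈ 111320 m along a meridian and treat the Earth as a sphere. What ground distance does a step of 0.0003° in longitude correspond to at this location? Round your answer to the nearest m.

At 52.23° a degree of longitude is 111320 × cos 52.23° ≈ 68182.7 m, so 0.0003° corresponds to 20.4548 m.

20 m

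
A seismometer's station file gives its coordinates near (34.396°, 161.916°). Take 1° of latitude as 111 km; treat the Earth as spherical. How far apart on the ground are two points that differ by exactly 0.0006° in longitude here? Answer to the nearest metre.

55 metres

0.0006° of longitude at 34.396° is 0.0006 × 111000 × cos 34.396° ≈ 0.0006 × 91592 = 54.9552 m.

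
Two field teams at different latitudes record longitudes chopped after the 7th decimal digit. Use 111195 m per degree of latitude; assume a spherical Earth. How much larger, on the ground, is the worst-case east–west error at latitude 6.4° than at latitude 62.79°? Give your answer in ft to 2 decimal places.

0.02 ft

Truncating at 7 decimal places can drop up to a full unit in the last place, so the longitude may be off by as much as 1e-07°.
Error at 6.4° = 1e-07° × 111195 × cos 6.4° ≈ 0.011119 × 0.9938 = 0.01105 m.
At 62.79°: 1e-07° × 111195 × cos 62.79° = 1e-07 × 111195 × 0.4573 ≈ 0.0050844 m.
Difference: 0.01105 − 0.0050844 = 0.0059658 m.
Converting: 0.00596578 m × 3.2808 ft/m ≈ 0.019573 ft.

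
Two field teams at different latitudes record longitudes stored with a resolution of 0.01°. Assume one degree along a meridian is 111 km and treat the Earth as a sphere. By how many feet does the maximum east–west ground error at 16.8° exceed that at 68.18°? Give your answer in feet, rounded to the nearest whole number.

With a 0.01° grid the true value lies within half a step, ±0.01°/2 = ±0.005°, of the stored one.
At 16.8°: 0.005° × 111000 × cos 16.8° = 0.005 × 111000 × 0.9573 ≈ 531.31 m.
Error at 68.18° = 0.005° × 111000 × cos 68.18° ≈ 555 × 0.3717 = 206.29 m.
Difference: 531.31 − 206.29 = 325.02 m.
In feet: 325.023 m ÷ 0.3048 ≈ 1066.3 ft.

1066 feet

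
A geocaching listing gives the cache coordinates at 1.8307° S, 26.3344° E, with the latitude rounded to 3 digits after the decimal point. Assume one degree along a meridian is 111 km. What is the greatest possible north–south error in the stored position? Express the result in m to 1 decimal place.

55.5 m

Rounding to 3 decimal places leaves the latitude within ±0.0005° of the true value.
North–south distance: 0.0005° × 111000 m/° = 55.5 m.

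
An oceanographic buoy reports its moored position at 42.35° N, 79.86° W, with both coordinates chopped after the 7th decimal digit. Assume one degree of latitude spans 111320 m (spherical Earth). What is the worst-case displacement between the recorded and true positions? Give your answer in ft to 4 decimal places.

Truncating at 7 decimal places can drop up to a full unit in the last place, so each coordinate may be off by as much as 1e-07°.
North–south component: 1e-07° × 111320 = 0.011132 m.
East–west component at 42.35°: 1e-07° × 111320 × cos 42.35° ≈ 1e-07 × 82270.3 ≈ 0.00822703 m.
Combining orthogonally: (0.011132² + 0.00822703²)^½ ≈ 0.0138422 m.
In feet: 0.0138422 m ÷ 0.3048 ≈ 0.045414 ft.

0.0454 ft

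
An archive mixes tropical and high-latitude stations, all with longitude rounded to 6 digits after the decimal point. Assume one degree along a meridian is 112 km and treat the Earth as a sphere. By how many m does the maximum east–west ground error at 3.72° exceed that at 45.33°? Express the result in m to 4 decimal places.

Rounding to 6 decimal places leaves the longitude within ±5e-07° of the true value.
At 3.72°: 5e-07° × 112000 × cos 3.72° = 5e-07 × 112000 × 0.9979 ≈ 0.055882 m.
At 45.33°: 5e-07° × 112000 × cos 45.33° = 5e-07 × 112000 × 0.7030 ≈ 0.039369 m.
So the lower-latitude error exceeds the higher by 0.055882 − 0.039369 = 0.016513 m.

0.0165 m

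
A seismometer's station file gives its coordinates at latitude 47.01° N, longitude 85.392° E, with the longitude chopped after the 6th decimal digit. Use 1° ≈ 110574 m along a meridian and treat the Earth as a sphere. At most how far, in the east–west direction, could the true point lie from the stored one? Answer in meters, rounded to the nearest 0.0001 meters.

0.0754 meters

Truncating at 6 decimal places can drop up to a full unit in the last place, so the longitude may be off by as much as 1e-06°.
Parallels shrink by cos φ, so at 47.01° a degree of longitude is 110574 × 0.6819 ≈ 75397.2 m.
East–west error: 1e-06° × 75397.2 m/° ≈ 0.0753972 m.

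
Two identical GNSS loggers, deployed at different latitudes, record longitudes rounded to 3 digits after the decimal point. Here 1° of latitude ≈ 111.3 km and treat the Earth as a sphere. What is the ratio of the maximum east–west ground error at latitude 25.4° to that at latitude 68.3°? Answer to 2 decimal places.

2.44

Rounding to 3 decimal places leaves the longitude within ±0.0005° of the true value.
Error at 25.4° = 0.0005° × 111300 × cos 25.4° ≈ 55.65 × 0.9033 = 50.271 m.
Error at 68.3° = 0.0005° × 111300 × cos 68.3° ≈ 55.65 × 0.3697 = 20.576 m.
Ratio: 50.271 / 20.576 = cos 25.4° / cos 68.3° ≈ 2.4431.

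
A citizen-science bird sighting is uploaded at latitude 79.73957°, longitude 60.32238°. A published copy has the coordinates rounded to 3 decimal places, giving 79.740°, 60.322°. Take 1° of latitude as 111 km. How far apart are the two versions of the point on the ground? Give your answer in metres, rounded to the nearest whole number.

48 metres

The latitude changed by -0.00043° and the longitude by +0.00038°.
North–south shift: -0.00043 × 111000 = -47.73 m.
E–W at 79.74°: 0.00038° × 111000 × cos 79.74° = 0.00038 × 111000 × 0.1781 ≈ 7.5129 m.
Distance: √(47.73² + 7.5129²) ≈ 48.3177 m.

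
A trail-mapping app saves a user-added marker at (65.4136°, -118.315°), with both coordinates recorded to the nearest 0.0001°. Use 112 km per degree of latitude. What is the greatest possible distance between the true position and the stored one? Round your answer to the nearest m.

6 m

Rounding to 4 decimal places leaves each coordinate within ±5e-05° of the true value.
Latitude error → 5e-05 × 112000 = 5.6 m along the meridian.
E–W at 65.4136°: 5e-05° × 112000 × cos 65.4136° = 5e-05 × 112000 × 0.4161 ≈ 2.32996 m.
Combining orthogonally: (5.6² + 2.32996²)^½ ≈ 6.06537 m.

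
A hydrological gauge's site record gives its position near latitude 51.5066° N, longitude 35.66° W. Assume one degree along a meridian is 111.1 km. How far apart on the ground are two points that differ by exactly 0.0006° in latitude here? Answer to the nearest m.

67 m

0.0006° × 111100 m/° = 66.66 m.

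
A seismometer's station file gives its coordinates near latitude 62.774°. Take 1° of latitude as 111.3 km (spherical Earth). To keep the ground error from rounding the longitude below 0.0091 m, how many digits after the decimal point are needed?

7

At 62.774° one degree of longitude covers 111300 × cos 62.774° ≈ 111300 × 0.4575 ≈ 50919.9 m.
Rounding to N decimal places gives at most 0.5 × 10⁻ᴺ degrees of error, i.e. 0.5 × 10⁻ᴺ × 50919.9 m.
Setting 25460 × 10⁻ᴺ ≤ 0.0091 gives 10ᴺ ≥ 2.798e+06, i.e. N ≥ 6.45.
At 6 places the error can reach 0.0255 m, but 7 places keeps it to 0.00255 m.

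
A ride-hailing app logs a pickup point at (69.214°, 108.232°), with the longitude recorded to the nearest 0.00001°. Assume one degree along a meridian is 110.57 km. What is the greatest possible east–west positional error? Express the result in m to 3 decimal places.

Rounding to 5 decimal places leaves the longitude within ±5e-06° of the true value.
At latitude 69.214° a degree of longitude spans 110570 m × cos 69.214° = 110570 × 0.3549 ≈ 39238.9 m.
East–west error: 5e-06° × 39238.9 m/° ≈ 0.196195 m.

0.196 m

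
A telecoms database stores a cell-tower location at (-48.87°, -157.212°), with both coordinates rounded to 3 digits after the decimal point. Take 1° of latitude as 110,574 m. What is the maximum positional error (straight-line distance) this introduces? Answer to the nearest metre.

66 metres

Rounding to 3 decimal places leaves each coordinate within ±0.0005° of the true value.
Latitude error → 0.0005 × 110574 = 55.287 m along the meridian.
Longitude error → 0.0005 × 110574 × cos 48.87° = 0.0005 × 110574 × 0.6578 ≈ 36.3661 m.
Worst case both components are at the extreme and orthogonal: √(55.287² + 36.3661²) ≈ 66.1751 m.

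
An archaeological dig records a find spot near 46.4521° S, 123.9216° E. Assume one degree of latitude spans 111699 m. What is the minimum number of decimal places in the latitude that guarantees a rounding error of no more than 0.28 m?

6 decimal places

One degree of latitude covers 111699 m.
With N decimal places the half-ulp bound is 0.5·10⁻ᴺ°, or 0.5·10⁻ᴺ × 111699 m on the ground.
Need 0.5 × 111699 × 10⁻ᴺ ≤ 0.28 → 10⁻ᴺ ≤ 5.013e-06, so N ≥ 5.30.
N = 5 would give 0.558 m (too coarse); N = 6 gives 0.0558 m ≤ 0.28 m.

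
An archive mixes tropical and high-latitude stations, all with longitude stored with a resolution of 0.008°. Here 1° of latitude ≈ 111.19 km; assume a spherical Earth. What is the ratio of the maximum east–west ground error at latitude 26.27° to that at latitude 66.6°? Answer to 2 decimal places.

With a 0.008° grid the true value lies within half a step, ±0.008°/2 = ±0.004°, of the stored one.
Error at 26.27° = 0.004° × 111190 × cos 26.27° ≈ 444.76 × 0.8967 = 398.82 m.
At 66.6°: 0.004° × 111190 × cos 66.6° = 0.004 × 111190 × 0.3971 ≈ 176.64 m.
The ratio reduces to cos 26.27° / cos 66.6° = 0.8967/0.3971 ≈ 2.2579.

2.26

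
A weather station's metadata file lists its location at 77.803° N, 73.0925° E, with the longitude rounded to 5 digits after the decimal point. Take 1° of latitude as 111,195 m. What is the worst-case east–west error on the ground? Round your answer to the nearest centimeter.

Rounding to 5 decimal places leaves the longitude within ±5e-06° of the true value.
One degree of longitude at 77.803° is 111195 × cos 77.803° ≈ 111195 × 0.2113 = 23492.6 m.
Maximum E–W displacement: 5e-06 × 23492.6 = 0.117463 m.
That is 0.117463 m = 11.746 cm.

12 centimeters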